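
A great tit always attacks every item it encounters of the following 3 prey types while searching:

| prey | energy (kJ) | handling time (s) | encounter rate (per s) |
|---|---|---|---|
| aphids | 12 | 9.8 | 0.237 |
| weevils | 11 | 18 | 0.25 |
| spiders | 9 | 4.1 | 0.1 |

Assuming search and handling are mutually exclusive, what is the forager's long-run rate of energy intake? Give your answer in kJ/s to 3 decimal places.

R = (0.237×12 + 0.25×11 + 0.1×9) / (1 + 0.237×9.8 + 0.25×18 + 0.1×4.1) = 6.494/8.233 = 0.7888 kJ/s.

0.789 kJ/s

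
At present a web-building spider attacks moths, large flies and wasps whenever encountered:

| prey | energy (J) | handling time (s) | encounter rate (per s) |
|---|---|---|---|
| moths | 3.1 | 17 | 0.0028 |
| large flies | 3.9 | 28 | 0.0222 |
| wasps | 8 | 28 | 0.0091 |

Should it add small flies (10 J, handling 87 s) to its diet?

On moths, large flies and wasps alone, R = ΣλE/(1+Σλh) = 0.1681/1.924 = 0.08735 J/s.
small flies: E/h = 10/87 = 0.1149 J/s.
Since 0.1149 > R, including small flies increases the long-run rate.

Yes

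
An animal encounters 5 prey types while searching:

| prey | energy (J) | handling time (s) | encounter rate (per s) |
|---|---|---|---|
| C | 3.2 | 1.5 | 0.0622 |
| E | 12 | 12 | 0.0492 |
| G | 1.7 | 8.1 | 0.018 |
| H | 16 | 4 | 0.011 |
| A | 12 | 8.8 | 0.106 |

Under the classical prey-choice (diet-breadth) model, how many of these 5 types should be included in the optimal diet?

4

Rank by E/h (J/s): H 4, C 2.13, A 1.36, E 1, G 0.21. Include each in turn until the next type's E/h falls below the running intake rate.
Rate on top 1: 0.1686. C: 2.13 > 0.1686 → include.
Rate on top 2: 0.3298. A: 1.36 > 0.3298 → include.
Rate on top 3: 0.7956. E: 1 > 0.7956 → include.
Rate on top 4: 0.841. G: 0.21 < 0.841 → exclude; stop.
Optimal diet: H, C, A, E — 4 of 5 types.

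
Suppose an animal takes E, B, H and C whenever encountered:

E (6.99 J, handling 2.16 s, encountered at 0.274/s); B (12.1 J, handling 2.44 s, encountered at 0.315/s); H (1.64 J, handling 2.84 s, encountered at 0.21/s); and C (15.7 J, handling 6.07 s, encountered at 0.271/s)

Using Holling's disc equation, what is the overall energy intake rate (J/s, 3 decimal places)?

R = (0.274×6.99 + 0.315×12.1 + 0.21×1.64 + 0.271×15.7) / (1 + 0.274×2.16 + 0.315×2.44 + 0.21×2.84 + 0.271×6.07) = 10.33/4.602 = 2.244 J/s.

2.244 J/s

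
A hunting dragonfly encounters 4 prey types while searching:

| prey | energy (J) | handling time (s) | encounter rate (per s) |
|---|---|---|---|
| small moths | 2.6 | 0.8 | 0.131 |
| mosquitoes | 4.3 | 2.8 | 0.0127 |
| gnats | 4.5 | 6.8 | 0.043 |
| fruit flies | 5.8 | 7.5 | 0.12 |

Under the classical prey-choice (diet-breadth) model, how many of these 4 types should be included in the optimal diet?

Rank by E/h (J/s): small moths 3.25, mosquitoes 1.54, fruit flies 0.773, gnats 0.662. Include each in turn until the next type's E/h falls below the running intake rate.
Rate on top 1: 0.3083. mosquitoes: 1.54 > 0.3083 → include.
Rate on top 2: 0.3466. fruit flies: 0.773 > 0.3466 → include.
Rate on top 3: 0.5348. gnats: 0.662 > 0.5348 → include.
Optimal diet: small moths, mosquitoes, fruit flies, gnats — 4 of 4 types.

4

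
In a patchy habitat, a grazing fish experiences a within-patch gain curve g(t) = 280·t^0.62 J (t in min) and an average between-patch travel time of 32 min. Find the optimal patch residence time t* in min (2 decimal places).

Maximise g(t)/(T+t): set derivative to zero → g'(t)(T+t) = g(t).
g'(t) = 0.62·280·t^-0.38. Setting 0.62·280·t^-0.38 = 280·t^0.62/(32+t) gives 0.62(32+t) = t, so 0.38·t = 0.62×32.
t* = 0.62×32/0.38 = 52.21 min.

52.21 min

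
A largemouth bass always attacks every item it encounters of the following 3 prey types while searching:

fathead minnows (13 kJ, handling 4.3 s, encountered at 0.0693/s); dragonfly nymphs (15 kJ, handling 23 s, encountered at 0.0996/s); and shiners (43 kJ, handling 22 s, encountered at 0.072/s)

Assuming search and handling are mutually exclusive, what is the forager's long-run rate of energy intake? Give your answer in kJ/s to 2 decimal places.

1.06 kJ/s

R = (0.0693×13 + 0.0996×15 + 0.072×43) / (1 + 0.0693×4.3 + 0.0996×23 + 0.072×22) = 5.491/5.173 = 1.061 kJ/s.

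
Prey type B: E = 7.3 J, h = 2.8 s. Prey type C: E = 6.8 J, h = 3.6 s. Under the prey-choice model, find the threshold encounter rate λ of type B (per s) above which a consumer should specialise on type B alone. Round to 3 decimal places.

The zero-one rule: include type C iff E₂/h₂ > λE₁/(1+λh₁). Equality gives the switch point.
λE₁h₂ = E₂ + λE₂h₁ ⇒ λ = E₂/(E₁h₂ − E₂h₁) = 6.8/(26.28 − 19.04) = 0.9392 per s.

0.939 per s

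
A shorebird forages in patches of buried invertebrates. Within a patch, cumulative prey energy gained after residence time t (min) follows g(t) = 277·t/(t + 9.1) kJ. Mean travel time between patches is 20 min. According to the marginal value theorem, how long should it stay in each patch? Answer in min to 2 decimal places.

13.49 min

Maximise g(t)/(T+t): set derivative to zero → g'(t)(T+t) = g(t).
g'(t) = 277·9.1/(t + 9.1)². Setting 277·9.1/(t+9.1)² = 277t/[(t+9.1)(20+t)] gives 9.1(20+t) = t(t+9.1), so t² = 9.1×20 = 182.
t* = √182 = 13.49 min.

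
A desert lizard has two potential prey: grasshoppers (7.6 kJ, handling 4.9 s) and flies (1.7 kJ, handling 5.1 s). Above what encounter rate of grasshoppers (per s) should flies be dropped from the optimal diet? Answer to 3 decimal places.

0.056 per s

At the threshold, the rate on grasshoppers alone equals the profitability of flies: λ·7.6/(1 + λ·4.9) = 1.7/5.1 = 0.3333.
Rearranging, λ(7.6 − 0.3333×4.9) = 0.3333, so λ = 0.3333/5.967 = 0.05587 per s.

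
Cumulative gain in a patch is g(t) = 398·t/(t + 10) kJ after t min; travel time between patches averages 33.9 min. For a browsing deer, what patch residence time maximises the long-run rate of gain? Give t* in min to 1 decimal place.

Optimal t* satisfies g'(t*) = g(t*)/(T + t*).
g'(t) = 398·10/(t + 10)². Setting 398·10/(t+10)² = 398t/[(t+10)(33.9+t)] gives 10(33.9+t) = t(t+10), so t² = 10×33.9 = 339.
t* = √339 = 18.41 min.

18.4 min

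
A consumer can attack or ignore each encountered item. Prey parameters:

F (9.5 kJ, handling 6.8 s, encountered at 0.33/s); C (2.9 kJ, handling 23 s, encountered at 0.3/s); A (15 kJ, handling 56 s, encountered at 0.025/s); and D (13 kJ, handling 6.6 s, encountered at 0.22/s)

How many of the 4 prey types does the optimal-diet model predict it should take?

Profitabilities (E/h, kJ/s): D 1.97, F 1.4, A 0.268, C 0.126. Add prey in this order while the next type's profitability exceeds the intake rate on those already taken.
Rate on top 1: 1.166. F: 1.4 > 1.166 → include.
Rate on top 2: 1.277. A: 0.268 < 1.277 → exclude; stop.
Optimal diet: D, F — 2 of 4 types.

2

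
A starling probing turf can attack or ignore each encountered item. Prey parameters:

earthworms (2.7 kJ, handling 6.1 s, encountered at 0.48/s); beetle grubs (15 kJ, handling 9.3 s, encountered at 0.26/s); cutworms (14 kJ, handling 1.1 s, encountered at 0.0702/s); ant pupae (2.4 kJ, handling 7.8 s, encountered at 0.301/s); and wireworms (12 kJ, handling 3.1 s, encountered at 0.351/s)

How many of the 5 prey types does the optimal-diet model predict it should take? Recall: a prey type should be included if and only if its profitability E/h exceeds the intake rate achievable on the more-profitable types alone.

2

Profitabilities (E/h, kJ/s): cutworms 12.7, wireworms 3.87, beetle grubs 1.61, earthworms 0.443, ant pupae 0.308. Add prey in this order while the next type's profitability exceeds the intake rate on those already taken.
Rate on top 1: 0.9123. wireworms: 3.87 > 0.9123 → include.
Rate on top 2: 2.399. beetle grubs: 1.61 < 2.399 → exclude; stop.
Optimal diet: cutworms, wireworms — 2 of 5 types.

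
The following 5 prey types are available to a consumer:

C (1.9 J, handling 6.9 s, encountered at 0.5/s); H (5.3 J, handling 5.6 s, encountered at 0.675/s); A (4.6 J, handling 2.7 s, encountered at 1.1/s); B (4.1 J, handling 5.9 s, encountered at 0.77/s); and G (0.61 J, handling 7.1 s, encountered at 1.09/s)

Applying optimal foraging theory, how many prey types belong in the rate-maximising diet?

Profitabilities (E/h, J/s): A 1.7, H 0.946, B 0.695, C 0.275, G 0.0859. Add prey in this order while the next type's profitability exceeds the intake rate on those already taken.
Rate on top 1: 1.275. H: 0.946 < 1.275 → exclude; stop.
Optimal diet: A — 1 of 5 types.

1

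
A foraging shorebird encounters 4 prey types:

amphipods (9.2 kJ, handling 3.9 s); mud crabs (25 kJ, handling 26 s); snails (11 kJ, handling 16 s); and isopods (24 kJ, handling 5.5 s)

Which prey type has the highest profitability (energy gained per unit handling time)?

Profitability E/h (kJ/s): amphipods = 9.2/3.9 = 2.36, mud crabs = 25/26 = 0.962, snails = 11/16 = 0.688, isopods = 24/5.5 = 4.36.
Ranked: isopods > amphipods > mud crabs > snails.

isopods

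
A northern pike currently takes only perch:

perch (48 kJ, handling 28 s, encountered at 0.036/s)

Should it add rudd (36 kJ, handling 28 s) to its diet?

Yes

Intake rate on the current diet: R = (0.036×48) / (1 + 0.036×28) = 1.728/2.008 = 0.8606 kJ/s.
Profitability of rudd: 36/28 = 1.286 kJ/s.
1.286 > 0.8606, so adding rudd raises the average — include it.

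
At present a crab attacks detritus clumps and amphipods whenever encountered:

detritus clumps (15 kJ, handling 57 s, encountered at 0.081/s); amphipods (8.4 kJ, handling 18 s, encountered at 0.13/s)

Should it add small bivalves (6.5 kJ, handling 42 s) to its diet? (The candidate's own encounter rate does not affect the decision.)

No

Current rate: (0.081×15 + 0.13×8.4)/(1 + 0.081×57 + 0.13×18) = 0.2899 kJ/s.
small bivalves: E/h = 6.5/42 = 0.1548 kJ/s.
Since 0.1548 < R, time spent handling small bivalves is better spent searching.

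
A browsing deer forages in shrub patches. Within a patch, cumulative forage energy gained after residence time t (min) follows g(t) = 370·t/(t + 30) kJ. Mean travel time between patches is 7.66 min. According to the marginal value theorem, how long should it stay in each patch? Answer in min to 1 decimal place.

15.2 min

Maximise g(t)/(T+t): set derivative to zero → g'(t)(T+t) = g(t).
g'(t) = 370·30/(t + 30)². Setting 370·30/(t+30)² = 370t/[(t+30)(7.66+t)] gives 30(7.66+t) = t(t+30), so t² = 30×7.66 = 229.8.
t* = √229.8 = 15.16 min.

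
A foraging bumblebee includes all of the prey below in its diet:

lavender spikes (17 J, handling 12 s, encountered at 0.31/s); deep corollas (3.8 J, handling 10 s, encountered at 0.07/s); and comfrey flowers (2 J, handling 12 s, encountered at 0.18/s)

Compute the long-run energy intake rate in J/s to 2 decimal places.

Energy encountered per unit search time: 0.31×17 + 0.07×3.8 + 0.18×2 = 5.896 J/s.
Handling time per unit search time: 0.31×12 + 0.07×10 + 0.18×12 = 6.58.
Rate = 5.896/(1 + 6.58) = 0.7778 J/s.

0.78 J/s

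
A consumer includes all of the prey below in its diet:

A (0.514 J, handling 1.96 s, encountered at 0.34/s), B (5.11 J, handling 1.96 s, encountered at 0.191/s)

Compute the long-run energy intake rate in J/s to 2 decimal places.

R = Σλ_iE_i / (1 + Σλ_ih_i)
Numerator: 0.34×0.514 + 0.191×5.11 = 1.151
Denominator: 1 + 0.34×1.96 + 0.191×1.96 = 2.041
R = 1.151/2.041 = 0.5639 J/s

0.56 J/s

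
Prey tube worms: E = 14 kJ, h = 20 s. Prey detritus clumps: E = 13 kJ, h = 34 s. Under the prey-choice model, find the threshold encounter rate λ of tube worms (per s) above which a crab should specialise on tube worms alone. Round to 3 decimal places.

0.060 per s

The zero-one rule: include detritus clumps iff E₂/h₂ > λE₁/(1+λh₁). Equality gives the switch point.
λE₁h₂ = E₂ + λE₂h₁ ⇒ λ = E₂/(E₁h₂ − E₂h₁) = 13/(476 − 260) = 0.06019 per s.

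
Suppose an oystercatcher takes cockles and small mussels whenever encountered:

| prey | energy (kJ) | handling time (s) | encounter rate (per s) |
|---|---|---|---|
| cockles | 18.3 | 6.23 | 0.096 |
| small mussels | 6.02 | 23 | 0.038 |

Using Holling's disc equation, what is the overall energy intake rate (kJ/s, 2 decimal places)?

Energy encountered per unit search time: 0.096×18.3 + 0.038×6.02 = 1.986 kJ/s.
Handling time per unit search time: 0.096×6.23 + 0.038×23 = 1.472.
Rate = 1.986/(1 + 1.472) = 0.8032 kJ/s.

0.80 kJ/s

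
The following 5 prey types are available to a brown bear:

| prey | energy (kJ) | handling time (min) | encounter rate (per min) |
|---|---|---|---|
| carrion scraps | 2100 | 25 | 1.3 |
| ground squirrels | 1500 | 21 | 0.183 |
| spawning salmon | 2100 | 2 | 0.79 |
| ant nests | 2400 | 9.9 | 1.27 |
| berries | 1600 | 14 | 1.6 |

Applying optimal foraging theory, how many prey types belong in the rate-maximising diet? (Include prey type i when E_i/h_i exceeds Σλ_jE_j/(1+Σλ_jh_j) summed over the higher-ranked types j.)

1

Rank by E/h (kJ/min): spawning salmon 1.05e+03, ant nests 242, berries 114, carrion scraps 84, ground squirrels 71.4. Include each in turn until the next type's E/h falls below the running intake rate.
Rate on top 1: 643. ant nests: 242 < 643 → exclude; stop.
Optimal diet: spawning salmon — 1 of 5 types.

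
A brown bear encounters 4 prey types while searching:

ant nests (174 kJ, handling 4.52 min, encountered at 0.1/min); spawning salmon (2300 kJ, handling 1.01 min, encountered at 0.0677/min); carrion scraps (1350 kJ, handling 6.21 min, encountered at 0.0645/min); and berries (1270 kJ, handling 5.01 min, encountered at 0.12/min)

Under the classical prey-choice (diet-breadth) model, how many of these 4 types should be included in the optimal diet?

Profitabilities (E/h, kJ/min): spawning salmon 2.28e+03, berries 253, carrion scraps 217, ant nests 38.5. Add prey in this order while the next type's profitability exceeds the intake rate on those already taken.
Rate on top 1: 145.7. berries: 253 > 145.7 → include.
Rate on top 2: 184.5. carrion scraps: 217 > 184.5 → include.
Rate on top 3: 190.9. ant nests: 38.5 < 190.9 → exclude; stop.
Optimal diet: spawning salmon, berries, carrion scraps — 3 of 4 types.

3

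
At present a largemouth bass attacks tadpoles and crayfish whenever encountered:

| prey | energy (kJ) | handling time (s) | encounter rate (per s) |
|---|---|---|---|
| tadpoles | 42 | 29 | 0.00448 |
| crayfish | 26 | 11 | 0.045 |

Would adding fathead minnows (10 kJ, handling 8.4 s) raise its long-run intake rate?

Yes

Current rate: (0.00448×42 + 0.045×26)/(1 + 0.00448×29 + 0.045×11) = 0.8358 kJ/s.
fathead minnows: E/h = 10/8.4 = 1.19 kJ/s.
1.19 > 0.8358, so adding fathead minnows raises the average — include it.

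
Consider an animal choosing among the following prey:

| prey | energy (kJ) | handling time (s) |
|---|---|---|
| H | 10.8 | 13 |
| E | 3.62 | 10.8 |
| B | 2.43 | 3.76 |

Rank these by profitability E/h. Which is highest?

In descending order of E/h:
H: 10.8/13 = 0.831 kJ/s
B: 2.43/3.76 = 0.646 kJ/s
E: 3.62/10.8 = 0.335 kJ/s

H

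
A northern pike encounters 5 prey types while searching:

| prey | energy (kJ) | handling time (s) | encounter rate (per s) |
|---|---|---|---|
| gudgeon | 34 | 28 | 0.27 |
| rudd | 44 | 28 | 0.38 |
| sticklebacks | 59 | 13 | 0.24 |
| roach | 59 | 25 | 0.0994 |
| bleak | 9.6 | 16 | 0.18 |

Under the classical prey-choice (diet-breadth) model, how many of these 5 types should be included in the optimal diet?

Profitabilities (E/h, kJ/s): sticklebacks 4.54, roach 2.36, rudd 1.57, gudgeon 1.21, bleak 0.6. Add prey in this order while the next type's profitability exceeds the intake rate on those already taken.
Rate on top 1: 3.437. roach: 2.36 < 3.437 → exclude; stop.
Optimal diet: sticklebacks — 1 of 5 types.

1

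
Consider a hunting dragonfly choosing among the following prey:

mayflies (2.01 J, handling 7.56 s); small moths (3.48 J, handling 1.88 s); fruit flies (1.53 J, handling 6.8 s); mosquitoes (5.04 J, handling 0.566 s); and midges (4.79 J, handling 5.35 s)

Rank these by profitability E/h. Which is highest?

In descending order of E/h:
mosquitoes: 5.04/0.566 = 8.9 J/s
small moths: 3.48/1.88 = 1.85 J/s
midges: 4.79/5.35 = 0.895 J/s
mayflies: 2.01/7.56 = 0.266 J/s
fruit flies: 1.53/6.8 = 0.225 J/s

mosquitoes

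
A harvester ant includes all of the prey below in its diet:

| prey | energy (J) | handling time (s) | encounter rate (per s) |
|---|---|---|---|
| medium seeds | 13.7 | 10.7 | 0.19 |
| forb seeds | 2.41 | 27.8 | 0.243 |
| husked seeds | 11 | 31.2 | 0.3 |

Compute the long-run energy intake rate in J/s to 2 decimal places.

R = (0.19×13.7 + 0.243×2.41 + 0.3×11) / (1 + 0.19×10.7 + 0.243×27.8 + 0.3×31.2) = 6.489/19.15 = 0.3389 J/s.

0.34 J/s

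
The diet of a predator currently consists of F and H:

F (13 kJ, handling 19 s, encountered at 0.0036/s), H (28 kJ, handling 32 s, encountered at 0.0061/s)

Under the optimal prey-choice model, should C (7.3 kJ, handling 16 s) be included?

Current rate: (0.0036×13 + 0.0061×28)/(1 + 0.0036×19 + 0.0061×32) = 0.1722 kJ/s.
Profitability of C: 7.3/16 = 0.4562 kJ/s.
Since 0.4562 > R, including C increases the long-run rate.

Yes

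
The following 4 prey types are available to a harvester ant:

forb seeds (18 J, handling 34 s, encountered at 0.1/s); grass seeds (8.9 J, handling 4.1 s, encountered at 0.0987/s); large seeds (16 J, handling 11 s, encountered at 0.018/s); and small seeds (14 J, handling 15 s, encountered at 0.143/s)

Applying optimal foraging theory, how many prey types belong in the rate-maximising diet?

3

E/h in descending order: grass seeds 2.17, large seeds 1.45, small seeds 0.933, forb seeds 0.529 J/s. The optimal diet is the largest prefix of this list for which every included type satisfies E_i/h_i > R on the types above it.
Rate on top 1: 0.6254. large seeds: 1.45 > 0.6254 → include.
Rate on top 2: 0.7278. small seeds: 0.933 > 0.7278 → include.
Rate on top 3: 0.8454. forb seeds: 0.529 < 0.8454 → exclude; stop.
Optimal diet: grass seeds, large seeds, small seeds — 3 of 4 types.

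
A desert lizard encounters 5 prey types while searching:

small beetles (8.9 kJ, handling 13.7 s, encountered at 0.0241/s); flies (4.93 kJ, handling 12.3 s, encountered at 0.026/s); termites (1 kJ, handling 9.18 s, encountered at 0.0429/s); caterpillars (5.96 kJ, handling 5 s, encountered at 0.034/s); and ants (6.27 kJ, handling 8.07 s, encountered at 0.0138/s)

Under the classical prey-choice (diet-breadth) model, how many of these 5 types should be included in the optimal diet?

4

Rank by E/h (kJ/s): caterpillars 1.19, ants 0.777, small beetles 0.65, flies 0.401, termites 0.109. Include each in turn until the next type's E/h falls below the running intake rate.
Rate on top 1: 0.1732. ants: 0.777 > 0.1732 → include.
Rate on top 2: 0.2257. small beetles: 0.65 > 0.2257 → include.
Rate on top 3: 0.3125. flies: 0.401 > 0.3125 → include.
Rate on top 4: 0.3271. termites: 0.109 < 0.3271 → exclude; stop.
Optimal diet: caterpillars, ants, small beetles, flies — 4 of 5 types.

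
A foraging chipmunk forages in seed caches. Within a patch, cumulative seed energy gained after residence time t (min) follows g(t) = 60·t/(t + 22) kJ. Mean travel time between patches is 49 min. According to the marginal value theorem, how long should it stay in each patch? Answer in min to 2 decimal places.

32.83 min

By the marginal value theorem, leave when the instantaneous gain rate g'(t) equals the habitat-wide average g(t)/(T + t).
g'(t) = 60·22/(t + 22)². Setting 60·22/(t+22)² = 60t/[(t+22)(49+t)] gives 22(49+t) = t(t+22), so t² = 22×49 = 1078.
t* = √1078 = 32.83 min.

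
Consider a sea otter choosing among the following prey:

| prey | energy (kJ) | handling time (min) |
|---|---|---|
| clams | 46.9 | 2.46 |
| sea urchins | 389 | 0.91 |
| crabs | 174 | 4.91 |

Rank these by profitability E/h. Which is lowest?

clams

In descending order of E/h:
sea urchins: 389/0.91 = 427 kJ/min
crabs: 174/4.91 = 35.4 kJ/min
clams: 46.9/2.46 = 19.1 kJ/min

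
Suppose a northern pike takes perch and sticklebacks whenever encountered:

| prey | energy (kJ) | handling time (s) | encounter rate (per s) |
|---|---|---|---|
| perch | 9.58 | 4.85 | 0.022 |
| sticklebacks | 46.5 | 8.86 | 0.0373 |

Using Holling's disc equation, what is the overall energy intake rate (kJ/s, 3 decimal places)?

1.353 kJ/s

R = Σλ_iE_i / (1 + Σλ_ih_i)
Numerator: 0.022×9.58 + 0.0373×46.5 = 1.945
Denominator: 1 + 0.022×4.85 + 0.0373×8.86 = 1.437
R = 1.945/1.437 = 1.353 kJ/s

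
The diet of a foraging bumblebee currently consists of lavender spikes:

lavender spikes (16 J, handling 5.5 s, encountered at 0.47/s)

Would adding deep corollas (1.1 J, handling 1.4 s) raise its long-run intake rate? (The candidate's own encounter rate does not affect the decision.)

Current rate: (0.47×16)/(1 + 0.47×5.5) = 2.098 J/s.
Profitability of deep corollas: 1.1/1.4 = 0.7857 J/s.
Since 0.7857 < R, time spent handling deep corollas is better spent searching.

No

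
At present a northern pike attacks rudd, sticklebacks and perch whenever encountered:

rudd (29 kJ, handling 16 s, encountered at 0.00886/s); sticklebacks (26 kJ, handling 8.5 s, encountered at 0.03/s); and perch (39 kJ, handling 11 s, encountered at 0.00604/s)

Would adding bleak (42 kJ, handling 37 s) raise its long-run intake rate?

Current rate: (0.00886×29 + 0.03×26 + 0.00604×39)/(1 + 0.00886×16 + 0.03×8.5 + 0.00604×11) = 0.8697 kJ/s.
Profitability of bleak: 42/37 = 1.135 kJ/s.
1.135 > 0.8697, so adding bleak raises the average — include it.

Yes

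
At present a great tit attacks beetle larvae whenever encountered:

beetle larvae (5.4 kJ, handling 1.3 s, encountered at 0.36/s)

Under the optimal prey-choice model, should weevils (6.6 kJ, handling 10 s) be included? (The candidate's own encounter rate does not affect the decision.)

No

Current rate: (0.36×5.4)/(1 + 0.36×1.3) = 1.324 kJ/s.
Profitability of weevils: 6.6/10 = 0.66 kJ/s.
Since 0.66 < R, time spent handling weevils is better spent searching.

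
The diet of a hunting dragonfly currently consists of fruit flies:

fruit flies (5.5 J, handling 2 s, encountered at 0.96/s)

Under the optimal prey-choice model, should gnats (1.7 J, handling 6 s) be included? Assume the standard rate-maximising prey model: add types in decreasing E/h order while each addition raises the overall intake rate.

Intake rate on the current diet: R = (0.96×5.5) / (1 + 0.96×2) = 5.28/2.92 = 1.808 J/s.
gnats: E/h = 1.7/6 = 0.2833 J/s.
Since 0.2833 < R, time spent handling gnats is better spent searching.

No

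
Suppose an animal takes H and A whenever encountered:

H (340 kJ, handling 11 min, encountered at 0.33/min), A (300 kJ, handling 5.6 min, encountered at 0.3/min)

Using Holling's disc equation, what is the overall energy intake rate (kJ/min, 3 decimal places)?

32.044 kJ/min

R = (0.33×340 + 0.3×300) / (1 + 0.33×11 + 0.3×5.6) = 202.2/6.31 = 32.04 kJ/min.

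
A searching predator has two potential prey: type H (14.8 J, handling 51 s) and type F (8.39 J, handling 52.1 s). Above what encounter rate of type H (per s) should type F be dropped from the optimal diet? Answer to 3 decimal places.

Drop type F once their profitability E₂/h₂ falls below the rate achievable on type H alone: E₂/h₂ = λE₁/(1 + λh₁).
Solve for λ: λE₁h₂ = E₂(1 + λh₁) → λ(E₁h₂ − E₂h₁) = E₂ → λ = E₂/(E₁h₂ − E₂h₁).
λ = 8.39/(14.8×52.1 − 8.39×51) = 8.39/343.2 = 0.02445 per s.

0.024 per s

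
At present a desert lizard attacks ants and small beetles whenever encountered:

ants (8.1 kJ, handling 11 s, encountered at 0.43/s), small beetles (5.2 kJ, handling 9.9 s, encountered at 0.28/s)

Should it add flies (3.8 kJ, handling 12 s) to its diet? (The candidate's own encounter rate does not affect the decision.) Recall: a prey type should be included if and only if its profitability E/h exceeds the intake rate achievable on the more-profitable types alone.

On ants and small beetles alone, R = ΣλE/(1+Σλh) = 4.939/8.502 = 0.5809 kJ/s.
Profitability of flies: 3.8/12 = 0.3167 kJ/s.
Since 0.3167 < R, time spent handling flies is better spent searching.

No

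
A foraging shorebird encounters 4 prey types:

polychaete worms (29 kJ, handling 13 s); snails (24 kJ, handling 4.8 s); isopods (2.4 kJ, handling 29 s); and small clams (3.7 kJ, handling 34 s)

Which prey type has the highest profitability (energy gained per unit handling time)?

snails

Profitability E/h (kJ/s): polychaete worms = 29/13 = 2.23, snails = 24/4.8 = 5, isopods = 2.4/29 = 0.0828, small clams = 3.7/34 = 0.109.
Ranked: snails > polychaete worms > small clams > isopods.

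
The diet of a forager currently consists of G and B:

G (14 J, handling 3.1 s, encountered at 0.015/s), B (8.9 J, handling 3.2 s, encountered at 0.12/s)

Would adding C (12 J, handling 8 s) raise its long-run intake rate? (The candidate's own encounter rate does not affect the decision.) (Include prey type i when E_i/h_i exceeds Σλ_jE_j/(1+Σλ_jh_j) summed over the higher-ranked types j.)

On G and B alone, R = ΣλE/(1+Σλh) = 1.278/1.43 = 0.8934 J/s.
Profitability of C: 12/8 = 1.5 J/s.
Since 1.5 > R, including C increases the long-run rate.

Yes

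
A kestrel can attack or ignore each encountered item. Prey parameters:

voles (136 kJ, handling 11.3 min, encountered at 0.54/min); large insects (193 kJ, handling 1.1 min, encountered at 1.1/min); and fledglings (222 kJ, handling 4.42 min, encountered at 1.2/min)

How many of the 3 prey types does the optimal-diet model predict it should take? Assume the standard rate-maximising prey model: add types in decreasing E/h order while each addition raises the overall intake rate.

1

E/h in descending order: large insects 175, fledglings 50.2, voles 12 kJ/min. The optimal diet is the largest prefix of this list for which every included type satisfies E_i/h_i > R on the types above it.
Rate on top 1: 96.06. fledglings: 50.2 < 96.06 → exclude; stop.
Optimal diet: large insects — 1 of 3 types.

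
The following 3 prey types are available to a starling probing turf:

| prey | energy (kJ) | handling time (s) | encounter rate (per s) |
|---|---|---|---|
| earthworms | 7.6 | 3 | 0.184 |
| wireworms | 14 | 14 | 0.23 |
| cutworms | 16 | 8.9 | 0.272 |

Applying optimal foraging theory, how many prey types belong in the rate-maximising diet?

2

E/h in descending order: earthworms 2.53, cutworms 1.8, wireworms 1 kJ/s. The optimal diet is the largest prefix of this list for which every included type satisfies E_i/h_i > R on the types above it.
Rate on top 1: 0.901. cutworms: 1.8 > 0.901 → include.
Rate on top 2: 1.447. wireworms: 1 < 1.447 → exclude; stop.
Optimal diet: earthworms, cutworms — 2 of 3 types.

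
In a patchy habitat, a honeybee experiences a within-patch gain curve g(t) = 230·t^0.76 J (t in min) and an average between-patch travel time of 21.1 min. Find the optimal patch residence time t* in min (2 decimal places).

66.82 min

Maximise g(t)/(T+t): set derivative to zero → g'(t)(T+t) = g(t).
g'(t) = 0.76·230·t^-0.24. Setting 0.76·230·t^-0.24 = 230·t^0.76/(21.1+t) gives 0.76(21.1+t) = t, so 0.24·t = 0.76×21.1.
t* = 0.76×21.1/0.24 = 66.82 min.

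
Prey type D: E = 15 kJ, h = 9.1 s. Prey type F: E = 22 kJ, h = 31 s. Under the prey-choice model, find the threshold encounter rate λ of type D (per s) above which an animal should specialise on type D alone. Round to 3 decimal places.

0.083 per s

Drop type F once their profitability E₂/h₂ falls below the rate achievable on type D alone: E₂/h₂ = λE₁/(1 + λh₁).
Solve for λ: λE₁h₂ = E₂(1 + λh₁) → λ(E₁h₂ − E₂h₁) = E₂ → λ = E₂/(E₁h₂ − E₂h₁).
λ = 22/(15×31 − 22×9.1) = 22/264.8 = 0.08308 per s.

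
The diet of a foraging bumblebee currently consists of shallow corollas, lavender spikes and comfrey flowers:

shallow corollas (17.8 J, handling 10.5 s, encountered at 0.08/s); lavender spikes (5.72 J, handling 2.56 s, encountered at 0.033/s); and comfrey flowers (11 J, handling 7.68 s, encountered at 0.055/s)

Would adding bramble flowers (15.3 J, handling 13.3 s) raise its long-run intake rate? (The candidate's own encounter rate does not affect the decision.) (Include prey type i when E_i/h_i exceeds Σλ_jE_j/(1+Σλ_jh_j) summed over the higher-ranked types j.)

Yes

Intake rate on the current diet: R = (0.08×17.8 + 0.033×5.72 + 0.055×11) / (1 + 0.08×10.5 + 0.033×2.56 + 0.055×7.68) = 2.218/2.347 = 0.945 J/s.
bramble flowers: E/h = 15.3/13.3 = 1.15 J/s.
1.15 > 0.945, so adding bramble flowers raises the average — include it.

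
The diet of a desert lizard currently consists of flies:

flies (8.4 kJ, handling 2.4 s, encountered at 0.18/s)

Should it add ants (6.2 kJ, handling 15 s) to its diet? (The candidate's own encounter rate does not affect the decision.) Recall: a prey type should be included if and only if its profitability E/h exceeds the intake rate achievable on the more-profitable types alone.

Current rate: (0.18×8.4)/(1 + 0.18×2.4) = 1.056 kJ/s.
ants: E/h = 6.2/15 = 0.4133 kJ/s.
Since 0.4133 < R, time spent handling ants is better spent searching.

No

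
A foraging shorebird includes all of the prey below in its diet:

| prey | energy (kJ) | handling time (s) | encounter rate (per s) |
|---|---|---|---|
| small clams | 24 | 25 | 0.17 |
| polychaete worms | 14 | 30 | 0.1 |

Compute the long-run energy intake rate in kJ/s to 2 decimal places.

0.66 kJ/s

Energy encountered per unit search time: 0.17×24 + 0.1×14 = 5.48 kJ/s.
Handling time per unit search time: 0.17×25 + 0.1×30 = 7.25.
Rate = 5.48/(1 + 7.25) = 0.6642 kJ/s.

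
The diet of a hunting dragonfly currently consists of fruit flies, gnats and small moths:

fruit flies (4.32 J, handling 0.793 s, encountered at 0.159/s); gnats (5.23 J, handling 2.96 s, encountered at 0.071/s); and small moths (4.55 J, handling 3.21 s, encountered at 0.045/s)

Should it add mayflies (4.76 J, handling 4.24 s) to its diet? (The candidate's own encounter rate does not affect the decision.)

Intake rate on the current diet: R = (0.159×4.32 + 0.071×5.23 + 0.045×4.55) / (1 + 0.159×0.793 + 0.071×2.96 + 0.045×3.21) = 1.263/1.481 = 0.8529 J/s.
Profitability of mayflies: 4.76/4.24 = 1.123 J/s.
1.123 > 0.8529, so adding mayflies raises the average — include it.

Yes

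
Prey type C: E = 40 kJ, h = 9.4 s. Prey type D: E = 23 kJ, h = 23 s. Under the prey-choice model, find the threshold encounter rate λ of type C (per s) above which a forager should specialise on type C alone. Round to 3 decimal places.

0.033 per s

Drop type D once their profitability E₂/h₂ falls below the rate achievable on type C alone: E₂/h₂ = λE₁/(1 + λh₁).
Solve for λ: λE₁h₂ = E₂(1 + λh₁) → λ(E₁h₂ − E₂h₁) = E₂ → λ = E₂/(E₁h₂ − E₂h₁).
λ = 23/(40×23 − 23×9.4) = 23/703.8 = 0.03268 per s.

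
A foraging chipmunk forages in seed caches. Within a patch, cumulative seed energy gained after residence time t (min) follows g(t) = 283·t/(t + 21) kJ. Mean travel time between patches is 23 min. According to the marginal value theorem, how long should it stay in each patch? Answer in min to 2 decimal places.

By the marginal value theorem, leave when the instantaneous gain rate g'(t) equals the habitat-wide average g(t)/(T + t).
g'(t) = 283·21/(t + 21)². Setting 283·21/(t+21)² = 283t/[(t+21)(23+t)] gives 21(23+t) = t(t+21), so t² = 21×23 = 483.
t* = √483 = 21.98 min.

21.98 min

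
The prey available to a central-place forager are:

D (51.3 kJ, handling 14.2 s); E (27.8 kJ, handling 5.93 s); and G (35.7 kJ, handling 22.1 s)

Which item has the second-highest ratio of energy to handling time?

D

In descending order of E/h:
E: 27.8/5.93 = 4.69 kJ/s
D: 51.3/14.2 = 3.61 kJ/s
G: 35.7/22.1 = 1.62 kJ/s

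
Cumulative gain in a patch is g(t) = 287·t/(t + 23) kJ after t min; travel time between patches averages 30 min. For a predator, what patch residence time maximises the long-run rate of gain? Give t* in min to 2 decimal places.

26.27 min

Maximise g(t)/(T+t): set derivative to zero → g'(t)(T+t) = g(t).
g'(t) = 287·23/(t + 23)². Setting 287·23/(t+23)² = 287t/[(t+23)(30+t)] gives 23(30+t) = t(t+23), so t² = 23×30 = 690.
t* = √690 = 26.27 min.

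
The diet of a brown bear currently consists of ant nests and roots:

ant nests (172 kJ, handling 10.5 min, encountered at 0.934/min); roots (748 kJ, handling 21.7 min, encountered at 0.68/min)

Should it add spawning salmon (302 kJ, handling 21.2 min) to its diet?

On ant nests and roots alone, R = ΣλE/(1+Σλh) = 669.3/25.56 = 26.18 kJ/min.
Profitability of spawning salmon: 302/21.2 = 14.25 kJ/min.
Since 14.25 < R, time spent handling spawning salmon is better spent searching.

No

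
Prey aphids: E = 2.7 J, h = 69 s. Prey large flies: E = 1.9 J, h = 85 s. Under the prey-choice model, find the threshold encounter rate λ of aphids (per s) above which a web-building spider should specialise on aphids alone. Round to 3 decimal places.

0.019 per s

Drop large flies once their profitability E₂/h₂ falls below the rate achievable on aphids alone: E₂/h₂ = λE₁/(1 + λh₁).
Solve for λ: λE₁h₂ = E₂(1 + λh₁) → λ(E₁h₂ − E₂h₁) = E₂ → λ = E₂/(E₁h₂ − E₂h₁).
λ = 1.9/(2.7×85 − 1.9×69) = 1.9/98.4 = 0.01931 per s.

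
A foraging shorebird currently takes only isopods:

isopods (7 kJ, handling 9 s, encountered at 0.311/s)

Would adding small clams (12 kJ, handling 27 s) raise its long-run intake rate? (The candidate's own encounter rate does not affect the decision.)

No

Intake rate on the current diet: R = (0.311×7) / (1 + 0.311×9) = 2.177/3.799 = 0.573 kJ/s.
small clams: E/h = 12/27 = 0.4444 kJ/s.
Since 0.4444 < R, time spent handling small clams is better spent searching.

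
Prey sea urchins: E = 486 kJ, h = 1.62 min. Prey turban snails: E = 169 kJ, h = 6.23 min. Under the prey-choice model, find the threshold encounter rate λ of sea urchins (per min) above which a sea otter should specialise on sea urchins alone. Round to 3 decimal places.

At the threshold, the rate on sea urchins alone equals the profitability of turban snails: λ·486/(1 + λ·1.62) = 169/6.23 = 27.13.
Rearranging, λ(486 − 27.13×1.62) = 27.13, so λ = 27.13/442.1 = 0.06137 per min.

0.061 per min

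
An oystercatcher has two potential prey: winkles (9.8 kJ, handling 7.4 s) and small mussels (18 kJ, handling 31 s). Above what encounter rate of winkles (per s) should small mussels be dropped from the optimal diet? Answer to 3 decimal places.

At the threshold, the rate on winkles alone equals the profitability of small mussels: λ·9.8/(1 + λ·7.4) = 18/31 = 0.5806.
Rearranging, λ(9.8 − 0.5806×7.4) = 0.5806, so λ = 0.5806/5.503 = 0.1055 per s.

0.106 per s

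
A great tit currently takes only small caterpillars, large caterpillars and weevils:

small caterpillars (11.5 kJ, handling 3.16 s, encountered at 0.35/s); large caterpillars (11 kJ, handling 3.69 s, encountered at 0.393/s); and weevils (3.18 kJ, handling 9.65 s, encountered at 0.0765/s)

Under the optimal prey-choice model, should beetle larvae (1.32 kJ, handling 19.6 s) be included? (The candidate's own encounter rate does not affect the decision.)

No

On small caterpillars, large caterpillars and weevils alone, R = ΣλE/(1+Σλh) = 8.591/4.294 = 2.001 kJ/s.
beetle larvae: E/h = 1.32/19.6 = 0.06735 kJ/s.
Since 0.06735 < R, time spent handling beetle larvae is better spent searching.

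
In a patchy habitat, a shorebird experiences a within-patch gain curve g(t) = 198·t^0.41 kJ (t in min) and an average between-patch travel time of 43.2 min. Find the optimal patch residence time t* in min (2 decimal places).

30.02 min

Maximise g(t)/(T+t): set derivative to zero → g'(t)(T+t) = g(t).
g'(t) = 0.41·198·t^-0.59. Setting 0.41·198·t^-0.59 = 198·t^0.41/(43.2+t) gives 0.41(43.2+t) = t, so 0.59·t = 0.41×43.2.
t* = 0.41×43.2/0.59 = 30.02 min.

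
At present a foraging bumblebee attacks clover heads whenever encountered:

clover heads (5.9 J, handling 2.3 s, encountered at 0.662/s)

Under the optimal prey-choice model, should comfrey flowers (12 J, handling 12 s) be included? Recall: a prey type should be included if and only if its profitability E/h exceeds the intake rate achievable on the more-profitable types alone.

On clover heads alone, R = ΣλE/(1+Σλh) = 3.906/2.523 = 1.548 J/s.
comfrey flowers: E/h = 12/12 = 1 J/s.
1 < 1.548, so adding comfrey flowers would lower the average — exclude it.

No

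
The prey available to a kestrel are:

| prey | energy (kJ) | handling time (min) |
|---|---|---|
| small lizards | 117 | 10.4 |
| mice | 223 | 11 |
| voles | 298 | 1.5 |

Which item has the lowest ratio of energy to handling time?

In descending order of E/h:
voles: 298/1.5 = 199 kJ/min
mice: 223/11 = 20.3 kJ/min
small lizards: 117/10.4 = 11.2 kJ/min

small lizards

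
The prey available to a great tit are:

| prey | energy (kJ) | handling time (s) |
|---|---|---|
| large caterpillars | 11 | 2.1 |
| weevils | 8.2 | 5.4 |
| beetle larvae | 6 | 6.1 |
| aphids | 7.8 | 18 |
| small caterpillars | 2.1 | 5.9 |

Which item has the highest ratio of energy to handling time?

Profitability E/h (kJ/s): large caterpillars = 11/2.1 = 5.24, weevils = 8.2/5.4 = 1.52, beetle larvae = 6/6.1 = 0.984, aphids = 7.8/18 = 0.433, small caterpillars = 2.1/5.9 = 0.356.
Ranked: large caterpillars > weevils > beetle larvae > aphids > small caterpillars.

large caterpillars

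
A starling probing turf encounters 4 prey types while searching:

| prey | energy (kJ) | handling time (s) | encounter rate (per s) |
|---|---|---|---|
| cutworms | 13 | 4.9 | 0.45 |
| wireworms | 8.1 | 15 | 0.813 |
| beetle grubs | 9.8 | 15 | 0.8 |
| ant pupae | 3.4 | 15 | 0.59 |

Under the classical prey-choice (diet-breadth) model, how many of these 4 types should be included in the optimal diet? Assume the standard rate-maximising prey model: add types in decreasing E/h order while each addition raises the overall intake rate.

1

E/h in descending order: cutworms 2.65, beetle grubs 0.653, wireworms 0.54, ant pupae 0.227 kJ/s. The optimal diet is the largest prefix of this list for which every included type satisfies E_i/h_i > R on the types above it.
Rate on top 1: 1.825. beetle grubs: 0.653 < 1.825 → exclude; stop.
Optimal diet: cutworms — 1 of 4 types.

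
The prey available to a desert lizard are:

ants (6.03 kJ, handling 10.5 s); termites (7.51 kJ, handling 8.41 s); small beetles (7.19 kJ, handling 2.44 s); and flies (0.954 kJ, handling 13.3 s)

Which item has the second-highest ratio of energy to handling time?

termites

Profitability E/h (kJ/s): ants = 6.03/10.5 = 0.574, termites = 7.51/8.41 = 0.893, small beetles = 7.19/2.44 = 2.95, flies = 0.954/13.3 = 0.0717.
Ranked: small beetles > termites > ants > flies.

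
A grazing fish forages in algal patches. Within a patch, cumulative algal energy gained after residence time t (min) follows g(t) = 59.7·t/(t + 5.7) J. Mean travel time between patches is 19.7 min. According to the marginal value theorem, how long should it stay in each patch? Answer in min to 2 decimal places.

Optimal t* satisfies g'(t*) = g(t*)/(T + t*).
g'(t) = 59.7·5.7/(t + 5.7)². Setting 59.7·5.7/(t+5.7)² = 59.7t/[(t+5.7)(19.7+t)] gives 5.7(19.7+t) = t(t+5.7), so t² = 5.7×19.7 = 112.3.
t* = √112.3 = 10.6 min.

10.60 min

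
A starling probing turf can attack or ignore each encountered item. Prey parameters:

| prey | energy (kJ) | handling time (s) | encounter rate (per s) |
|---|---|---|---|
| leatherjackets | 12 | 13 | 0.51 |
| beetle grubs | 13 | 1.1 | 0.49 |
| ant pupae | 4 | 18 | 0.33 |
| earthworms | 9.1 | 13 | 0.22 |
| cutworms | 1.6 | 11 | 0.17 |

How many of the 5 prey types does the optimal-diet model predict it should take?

Profitabilities (E/h, kJ/s): beetle grubs 11.8, leatherjackets 0.923, earthworms 0.7, ant pupae 0.222, cutworms 0.145. Add prey in this order while the next type's profitability exceeds the intake rate on those already taken.
Rate on top 1: 4.139. leatherjackets: 0.923 < 4.139 → exclude; stop.
Optimal diet: beetle grubs — 1 of 5 types.

1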